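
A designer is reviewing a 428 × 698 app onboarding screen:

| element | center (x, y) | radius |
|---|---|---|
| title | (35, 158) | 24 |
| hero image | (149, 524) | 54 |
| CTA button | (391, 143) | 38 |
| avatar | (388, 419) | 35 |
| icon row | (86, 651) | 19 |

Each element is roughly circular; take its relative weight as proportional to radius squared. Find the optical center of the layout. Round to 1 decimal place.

(233.9, 394.6)

r² weights: title 24² = 576, hero image 54² = 2916, CTA button 38² = 1444, avatar 35² = 1225, icon row 19² = 361. Total = 6522.
x: (576·35 + 2916·149 + 1444·391 + 1225·388 + 361·86) / 6522 = 1525594 / 6522 ≈ 233.92
y: (576·158 + 2916·524 + 1444·143 + 1225·419 + 361·651) / 6522 = 2573770 / 6522 ≈ 394.63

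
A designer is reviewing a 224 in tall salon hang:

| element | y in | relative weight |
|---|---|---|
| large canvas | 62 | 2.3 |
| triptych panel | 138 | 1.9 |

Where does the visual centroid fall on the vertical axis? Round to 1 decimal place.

y ≈ 96.4

Weights sum to 2.3 + 1.9 = 4.2.
y: (2.3·62 + 1.9·138) / 4.2 = 404.8 / 4.2 ≈ 96.38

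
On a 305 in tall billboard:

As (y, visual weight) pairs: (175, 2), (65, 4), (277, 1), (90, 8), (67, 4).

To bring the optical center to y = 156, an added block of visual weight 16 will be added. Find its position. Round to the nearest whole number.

y ≈ 224

New total weight: (2 + 4 + 1 + 8 + 4) + 16 = 35.
y: need Σw·y = 35·156 = 5460. Existing = 2·175 + 4·65 + 1·277 + 8·90 + 4·67 = 1875. Remainder 3585 / 16 ≈ 224.06.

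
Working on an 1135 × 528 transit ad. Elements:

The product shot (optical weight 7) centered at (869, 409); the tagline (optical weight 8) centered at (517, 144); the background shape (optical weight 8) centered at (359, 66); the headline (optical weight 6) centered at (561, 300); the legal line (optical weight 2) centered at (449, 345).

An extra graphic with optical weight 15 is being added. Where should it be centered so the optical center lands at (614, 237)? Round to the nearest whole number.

After adding the extra graphic, total weight = 7 + 8 + 8 + 6 + 2 + 15 = 46.
x: target moment 46×614 = 28244; current 7·869 + 8·517 + 8·359 + 6·561 + 2·449 = 17355; the extra graphic supplies 10889, so x = 10889/15 ≈ 725.93.
y: target moment 46×237 = 10902; current 7·409 + 8·144 + 8·66 + 6·300 + 2·345 = 7033; the extra graphic supplies 3869, so y = 3869/15 ≈ 257.93.

(726, 258)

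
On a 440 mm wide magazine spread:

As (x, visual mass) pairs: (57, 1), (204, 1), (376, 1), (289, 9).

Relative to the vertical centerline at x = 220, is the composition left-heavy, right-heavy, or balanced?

right-heavy

Weights sum to 1 + 1 + 1 + 9 = 12.
x: (1·57 + 1·204 + 1·376 + 9·289) / 12 = 3238 / 12 ≈ 269.83
269.8 vs midline 220 → right-heavy.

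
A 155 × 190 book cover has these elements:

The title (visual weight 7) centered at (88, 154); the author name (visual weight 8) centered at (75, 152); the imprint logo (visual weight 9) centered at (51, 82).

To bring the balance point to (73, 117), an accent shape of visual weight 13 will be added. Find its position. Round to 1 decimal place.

(78.9, 99.8)

New total weight: (7 + 8 + 9) + 13 = 37.
x: need Σw·x = 37·73 = 2701. Existing = 7·88 + 8·75 + 9·51 = 1675. Remainder 1026 / 13 ≈ 78.92.
y: need Σw·y = 37·117 = 4329. Existing = 7·154 + 8·152 + 9·82 = 3032. Remainder 1297 / 13 ≈ 99.77.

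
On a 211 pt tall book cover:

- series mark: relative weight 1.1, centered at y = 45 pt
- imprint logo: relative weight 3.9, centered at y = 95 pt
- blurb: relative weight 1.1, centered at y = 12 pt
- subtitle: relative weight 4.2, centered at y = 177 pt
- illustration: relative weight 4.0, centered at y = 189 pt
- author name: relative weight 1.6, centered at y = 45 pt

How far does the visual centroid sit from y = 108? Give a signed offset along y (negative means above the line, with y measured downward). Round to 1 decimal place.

Total weight = 1.1 + 3.9 + 1.1 + 4.2 + 4.0 + 1.6 = 15.9.
y: (1.1·45 + 3.9·95 + 1.1·12 + 4.2·177 + 4.0·189 + 1.6·45) / 15.9 = 2004.6 / 15.9 ≈ 126.08
Offset from y = 108: 126.08 − 108 ≈ 18.08.

≈ 18.1 pt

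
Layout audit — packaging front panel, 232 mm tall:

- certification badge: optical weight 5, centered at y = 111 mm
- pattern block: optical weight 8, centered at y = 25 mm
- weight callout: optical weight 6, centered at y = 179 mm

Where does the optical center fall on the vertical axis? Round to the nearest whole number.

Total weight = 5 + 8 + 6 = 19.
y: (5·111 + 8·25 + 6·179) / 19 = 1829 / 19 ≈ 96.26

y ≈ 96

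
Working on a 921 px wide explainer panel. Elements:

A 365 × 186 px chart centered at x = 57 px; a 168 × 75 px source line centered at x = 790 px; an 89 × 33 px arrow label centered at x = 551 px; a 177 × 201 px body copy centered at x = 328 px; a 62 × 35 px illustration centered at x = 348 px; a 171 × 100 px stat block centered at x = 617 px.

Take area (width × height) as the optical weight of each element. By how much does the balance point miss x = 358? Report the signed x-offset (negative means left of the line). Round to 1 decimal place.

Areas: chart 365·186 = 67890, source line 168·75 = 12600, arrow label 89·33 = 2937, body copy 177·201 = 35577, illustration 62·35 = 2170, stat block 171·100 = 17100. Total weight = 138274.
Σw·x = 38417133; x̄ = 38417133/138274 ≈ 277.83.
Difference: 277.83 − 358 ≈ -80.17.

≈ -80.2 px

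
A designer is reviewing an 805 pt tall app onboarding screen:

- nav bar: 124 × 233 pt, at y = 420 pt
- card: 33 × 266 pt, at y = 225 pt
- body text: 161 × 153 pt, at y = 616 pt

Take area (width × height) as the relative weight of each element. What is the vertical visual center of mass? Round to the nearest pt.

Taking area as weight: nav bar 124·233 = 28892, card 33·266 = 8778, body text 161·153 = 24633. Sum 62303.
y: (28892·420 + 8778·225 + 24633·616) / 62303 = 29283618 / 62303 ≈ 470.02

y ≈ 470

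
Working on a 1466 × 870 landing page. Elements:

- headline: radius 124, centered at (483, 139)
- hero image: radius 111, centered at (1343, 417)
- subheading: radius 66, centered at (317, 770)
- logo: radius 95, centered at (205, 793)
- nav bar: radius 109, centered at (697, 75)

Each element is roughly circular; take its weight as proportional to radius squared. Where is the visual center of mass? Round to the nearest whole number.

r² weights: headline 124² = 15376, hero image 111² = 12321, subheading 66² = 4356, logo 95² = 9025, nav bar 109² = 11881. Total = 52959.
Σw·x = 15376·483 + 12321·1343 + 4356·317 + 9025·205 + 11881·697 = 35485745, so x̄ = 35485745/52959 ≈ 670.06.
Σw·y = 15376·139 + 12321·417 + 4356·770 + 9025·793 + 11881·75 = 18677141, so ȳ = 18677141/52959 ≈ 352.67.

(670, 353)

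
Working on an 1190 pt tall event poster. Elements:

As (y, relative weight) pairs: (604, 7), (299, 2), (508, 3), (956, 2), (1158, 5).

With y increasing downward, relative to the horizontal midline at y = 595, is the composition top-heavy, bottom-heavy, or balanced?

Weights sum to 7 + 2 + 3 + 2 + 5 = 19.
Σw·y = 7·604 + 2·299 + 3·508 + 2·956 + 5·1158 = 14052, so ȳ = 14052/19 ≈ 739.58.
Since 739.6 is below (larger y than) 595, the composition reads bottom-heavy.

bottom-heavy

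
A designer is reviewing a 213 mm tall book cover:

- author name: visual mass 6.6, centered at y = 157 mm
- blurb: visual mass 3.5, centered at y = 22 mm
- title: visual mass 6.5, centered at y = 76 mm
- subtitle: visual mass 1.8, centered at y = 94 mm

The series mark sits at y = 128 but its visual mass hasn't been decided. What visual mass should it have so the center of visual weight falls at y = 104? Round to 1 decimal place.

Known weights sum to 6.6 + 3.5 + 6.5 + 1.8 = 18.4; their moment is 6.6·157 + 3.5·22 + 6.5·76 + 1.8·94 = 1776.4.
For the centroid to hit 104: (1776.4 + w·128) / (18.4 + w) = 104.
Solving: w = (104·18.4 − 1776.4) / (128 − 104) = 137.2 / 24 ≈ 5.72.

w ≈ 5.7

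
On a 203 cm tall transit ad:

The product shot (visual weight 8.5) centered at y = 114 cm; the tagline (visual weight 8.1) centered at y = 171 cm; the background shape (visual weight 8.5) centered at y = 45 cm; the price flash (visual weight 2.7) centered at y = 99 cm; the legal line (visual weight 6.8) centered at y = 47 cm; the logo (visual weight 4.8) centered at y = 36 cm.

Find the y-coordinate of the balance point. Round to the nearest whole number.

Σw = 8.5 + 8.1 + 8.5 + 2.7 + 6.8 + 4.8 = 39.4.
y: moment 3496.3 / weight 39.4 ≈ 88.74

y ≈ 89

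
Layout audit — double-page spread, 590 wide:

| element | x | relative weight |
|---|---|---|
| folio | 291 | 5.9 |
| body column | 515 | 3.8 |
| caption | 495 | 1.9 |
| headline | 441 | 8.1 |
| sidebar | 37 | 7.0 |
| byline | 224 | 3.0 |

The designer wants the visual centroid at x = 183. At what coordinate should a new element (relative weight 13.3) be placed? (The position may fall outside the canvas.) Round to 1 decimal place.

New total weight: (5.9 + 3.8 + 1.9 + 8.1 + 7.0 + 3.0) + 13.3 = 43.0.
Along x: (9117.5 + 13.3·x) / 43.0 = 183 (existing moment 5.9·291 + 3.8·515 + 1.9·495 + 8.1·441 + 7.0·37 + 3.0·224 = 9117.5) ⇒ x = (7869.0 − 9117.5) / 13.3 ≈ -93.87.

x ≈ -93.9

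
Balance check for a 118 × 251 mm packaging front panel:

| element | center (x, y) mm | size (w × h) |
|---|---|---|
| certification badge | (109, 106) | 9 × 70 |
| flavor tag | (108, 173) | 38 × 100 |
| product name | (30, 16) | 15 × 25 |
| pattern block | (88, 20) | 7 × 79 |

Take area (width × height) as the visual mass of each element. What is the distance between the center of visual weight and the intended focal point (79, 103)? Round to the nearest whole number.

Taking area as weight: certification badge 9·70 = 630, flavor tag 38·100 = 3800, product name 15·25 = 375, pattern block 7·79 = 553. Sum 5358.
x-moment: 630·109 + 3800·108 + 375·30 + 553·88 = 538984; centroid 538984/5358 ≈ 100.59.
y-moment: 630·106 + 3800·173 + 375·16 + 553·20 = 741240; centroid 741240/5358 ≈ 138.34.
Offset from (79, 103): Δx ≈ 21.59, Δy ≈ 35.34; distance = √(Δx² + Δy²) ≈ 41.42.

≈ 41 mm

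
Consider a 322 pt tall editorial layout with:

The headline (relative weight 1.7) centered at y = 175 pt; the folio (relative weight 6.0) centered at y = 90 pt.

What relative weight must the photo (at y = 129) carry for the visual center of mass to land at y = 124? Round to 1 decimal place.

Known weights sum to 1.7 + 6.0 = 7.7; their moment is 1.7·175 + 6.0·90 = 837.5.
For the centroid to hit 124: (837.5 + w·129) / (7.7 + w) = 124.
Solving: w = (124·7.7 − 837.5) / (129 − 124) = 117.3 / 5 ≈ 23.46.

w ≈ 23.5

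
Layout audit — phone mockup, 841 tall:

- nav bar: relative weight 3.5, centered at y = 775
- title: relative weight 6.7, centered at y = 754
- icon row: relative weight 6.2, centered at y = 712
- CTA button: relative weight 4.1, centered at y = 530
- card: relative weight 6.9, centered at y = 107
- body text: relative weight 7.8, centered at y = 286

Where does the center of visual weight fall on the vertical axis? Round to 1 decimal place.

Σw = 3.5 + 6.7 + 6.2 + 4.1 + 6.9 + 7.8 = 35.2.
y: (3.5·775 + 6.7·754 + 6.2·712 + 4.1·530 + 6.9·107 + 7.8·286) / 35.2 = 17320.8 / 35.2 ≈ 492.07

y ≈ 492.1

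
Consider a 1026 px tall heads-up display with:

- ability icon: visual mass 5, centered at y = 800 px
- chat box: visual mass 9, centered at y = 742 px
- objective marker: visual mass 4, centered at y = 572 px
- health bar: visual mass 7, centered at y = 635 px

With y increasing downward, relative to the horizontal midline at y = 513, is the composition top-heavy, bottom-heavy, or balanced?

bottom-heavy

Weights sum to 5 + 9 + 4 + 7 = 25.
Σw·y = 5·800 + 9·742 + 4·572 + 7·635 = 17411, so ȳ = 17411/25 ≈ 696.44.
696.4 vs midline 513 → bottom-heavy.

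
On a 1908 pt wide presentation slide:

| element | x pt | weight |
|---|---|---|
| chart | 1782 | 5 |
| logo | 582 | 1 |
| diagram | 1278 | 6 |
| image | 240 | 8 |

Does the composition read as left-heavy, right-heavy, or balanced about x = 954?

balanced

Weights sum to 5 + 1 + 6 + 8 = 20.
x: (5·1782 + 1·582 + 6·1278 + 8·240) / 20 = 19080 / 20 ≈ 954.00
That equals the midline 954 — balanced.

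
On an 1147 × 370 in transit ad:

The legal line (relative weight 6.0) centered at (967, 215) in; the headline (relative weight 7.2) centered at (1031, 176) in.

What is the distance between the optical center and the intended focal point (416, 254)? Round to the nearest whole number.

≈ 589 in

Weights sum to 6.0 + 7.2 = 13.2.
x: (6.0·967 + 7.2·1031) / 13.2 = 13225.2 / 13.2 ≈ 1001.91
y: (6.0·215 + 7.2·176) / 13.2 = 2557.2 / 13.2 ≈ 193.73
Relative to (416, 254): Δ = (585.91, -60.27); |Δ| = √(585.91² + -60.27²) ≈ 589.00.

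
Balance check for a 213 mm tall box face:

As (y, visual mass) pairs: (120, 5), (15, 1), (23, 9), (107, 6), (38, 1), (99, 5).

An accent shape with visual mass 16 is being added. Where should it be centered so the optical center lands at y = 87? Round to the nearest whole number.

New total weight: (5 + 1 + 9 + 6 + 1 + 5) + 16 = 43.
y: target moment 43×87 = 3741; current 5·120 + 1·15 + 9·23 + 6·107 + 1·38 + 5·99 = 1997; the accent shape supplies 1744, so y = 1744/16 ≈ 109.00.

y ≈ 109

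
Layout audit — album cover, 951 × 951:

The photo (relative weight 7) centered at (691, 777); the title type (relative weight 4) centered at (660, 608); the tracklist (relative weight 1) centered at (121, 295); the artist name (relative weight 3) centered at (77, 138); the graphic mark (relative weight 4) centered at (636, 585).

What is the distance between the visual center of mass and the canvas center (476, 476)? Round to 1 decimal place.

Weights sum to 7 + 4 + 1 + 3 + 4 = 19.
x-moment: 7·691 + 4·660 + 1·121 + 3·77 + 4·636 = 10373; centroid 10373/19 ≈ 545.95.
y-moment: 7·777 + 4·608 + 1·295 + 3·138 + 4·585 = 10920; centroid 10920/19 ≈ 574.74.
Offset from (476, 476): Δx ≈ 69.95, Δy ≈ 98.74; distance = √(Δx² + Δy²) ≈ 121.00.

≈ 121.0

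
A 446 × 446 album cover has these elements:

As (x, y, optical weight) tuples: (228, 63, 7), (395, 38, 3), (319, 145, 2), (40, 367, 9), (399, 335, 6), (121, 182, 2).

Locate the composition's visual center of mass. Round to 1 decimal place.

(221.2, 224.9)

Total weight = 7 + 3 + 2 + 9 + 6 + 2 = 29.
Σw·x = 7·228 + 3·395 + 2·319 + 9·40 + 6·399 + 2·121 = 6415, so x̄ = 6415/29 ≈ 221.21.
Σw·y = 7·63 + 3·38 + 2·145 + 9·367 + 6·335 + 2·182 = 6522, so ȳ = 6522/29 ≈ 224.90.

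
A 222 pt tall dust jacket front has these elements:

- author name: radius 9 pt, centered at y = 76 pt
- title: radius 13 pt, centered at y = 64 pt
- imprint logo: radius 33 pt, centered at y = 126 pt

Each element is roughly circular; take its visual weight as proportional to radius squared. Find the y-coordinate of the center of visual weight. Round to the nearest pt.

y ≈ 115

r² weights: author name 9² = 81, title 13² = 169, imprint logo 33² = 1089. Total = 1339.
Σw·y = 81·76 + 169·64 + 1089·126 = 154186, so ȳ = 154186/1339 ≈ 115.15.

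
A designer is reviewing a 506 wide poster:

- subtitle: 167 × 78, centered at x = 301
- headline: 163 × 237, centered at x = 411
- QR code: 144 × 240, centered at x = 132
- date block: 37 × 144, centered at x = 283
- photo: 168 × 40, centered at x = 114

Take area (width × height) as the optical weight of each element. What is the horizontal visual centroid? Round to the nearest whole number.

x ≈ 271

Areas → weights: subtitle 167·78 = 13026, headline 163·237 = 38631, QR code 144·240 = 34560, date block 37·144 = 5328, photo 168·40 = 6720; Σw = 98265.
x-moment: 13026·301 + 38631·411 + 34560·132 + 5328·283 + 6720·114 = 26633991; centroid 26633991/98265 ≈ 271.04.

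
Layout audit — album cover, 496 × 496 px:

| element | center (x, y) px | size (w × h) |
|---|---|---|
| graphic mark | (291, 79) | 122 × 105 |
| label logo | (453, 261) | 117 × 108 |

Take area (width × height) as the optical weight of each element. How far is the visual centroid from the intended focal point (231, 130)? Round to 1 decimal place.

Taking area as weight: graphic mark 122·105 = 12810, label logo 117·108 = 12636. Sum 25446.
x: (12810·291 + 12636·453) / 25446 = 9451818 / 25446 ≈ 371.45
y: (12810·79 + 12636·261) / 25446 = 4309986 / 25446 ≈ 169.38
Offset from (231, 130): Δx ≈ 140.45, Δy ≈ 39.38; distance = √(Δx² + Δy²) ≈ 145.86.

≈ 145.9 px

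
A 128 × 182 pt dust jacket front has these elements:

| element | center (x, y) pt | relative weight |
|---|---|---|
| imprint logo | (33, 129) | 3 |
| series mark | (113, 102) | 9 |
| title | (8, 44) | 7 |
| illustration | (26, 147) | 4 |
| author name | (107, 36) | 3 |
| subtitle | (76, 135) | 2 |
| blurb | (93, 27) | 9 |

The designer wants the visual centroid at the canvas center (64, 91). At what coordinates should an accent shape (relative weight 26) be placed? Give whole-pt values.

(56, 112)

New total weight: (3 + 9 + 7 + 4 + 3 + 2 + 9) + 26 = 63.
Along x: (2586 + 26·x) / 63 = 64 (existing moment 3·33 + 9·113 + 7·8 + 4·26 + 3·107 + 2·76 + 9·93 = 2586) ⇒ x = (4032 − 2586) / 26 ≈ 55.62.
Along y: (2822 + 26·y) / 63 = 91 (existing moment 3·129 + 9·102 + 7·44 + 4·147 + 3·36 + 2·135 + 9·27 = 2822) ⇒ y = (5733 − 2822) / 26 ≈ 111.96.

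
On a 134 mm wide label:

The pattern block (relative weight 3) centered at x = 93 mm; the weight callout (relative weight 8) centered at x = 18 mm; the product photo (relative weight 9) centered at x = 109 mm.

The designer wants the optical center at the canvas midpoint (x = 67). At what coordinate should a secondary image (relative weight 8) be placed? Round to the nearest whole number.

x ≈ 59

With the secondary image, Σw becomes 3 + 8 + 9 + 8 = 28.
x: need Σw·x = 28·67 = 1876. Existing = 3·93 + 8·18 + 9·109 = 1404. Remainder 472 / 8 ≈ 59.00.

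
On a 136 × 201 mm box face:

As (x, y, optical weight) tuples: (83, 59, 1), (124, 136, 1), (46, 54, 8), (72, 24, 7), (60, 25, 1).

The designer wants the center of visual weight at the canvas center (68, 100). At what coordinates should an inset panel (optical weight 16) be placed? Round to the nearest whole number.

(73, 161)

After adding the inset panel, total weight = 1 + 1 + 8 + 7 + 1 + 16 = 34.
x: target moment 34×68 = 2312; current 1·83 + 1·124 + 8·46 + 7·72 + 1·60 = 1139; the inset panel supplies 1173, so x = 1173/16 ≈ 73.31.
y: target moment 34×100 = 3400; current 1·59 + 1·136 + 8·54 + 7·24 + 1·25 = 820; the inset panel supplies 2580, so y = 2580/16 ≈ 161.25.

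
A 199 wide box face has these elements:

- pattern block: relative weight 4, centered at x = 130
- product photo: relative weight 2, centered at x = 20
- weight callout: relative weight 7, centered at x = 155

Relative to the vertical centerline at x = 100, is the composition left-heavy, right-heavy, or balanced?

right-heavy

Σw = 4 + 2 + 7 = 13.
x-moment: 4·130 + 2·20 + 7·155 = 1645; centroid 1645/13 ≈ 126.54.
126.5 lies right of the midline 100, so the layout is right-heavy.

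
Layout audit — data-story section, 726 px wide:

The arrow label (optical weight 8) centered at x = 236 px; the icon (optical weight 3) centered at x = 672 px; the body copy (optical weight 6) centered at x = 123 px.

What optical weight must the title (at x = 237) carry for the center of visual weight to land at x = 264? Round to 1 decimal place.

w ≈ 5.7

Existing Σw = 17 (8 + 3 + 6); existing moment 8·236 + 3·672 + 6·123 = 4642.
For the centroid to hit 264: (4642 + w·237) / (17 + w) = 264.
Solving: w = (264·17 − 4642) / (237 − 264) = -154 / -27 ≈ 5.70.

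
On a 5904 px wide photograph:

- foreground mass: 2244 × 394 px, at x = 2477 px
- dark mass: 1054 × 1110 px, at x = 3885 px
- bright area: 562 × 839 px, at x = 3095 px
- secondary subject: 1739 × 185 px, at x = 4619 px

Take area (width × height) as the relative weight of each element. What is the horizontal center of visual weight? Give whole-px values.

Areas → weights: foreground mass 2244·394 = 884136, dark mass 1054·1110 = 1169940, bright area 562·839 = 471518, secondary subject 1739·185 = 321715; Σw = 2847309.
x-moment: 884136·2477 + 1169940·3885 + 471518·3095 + 321715·4619 = 9680571567; centroid 9680571567/2847309 ≈ 3399.90.

x ≈ 3400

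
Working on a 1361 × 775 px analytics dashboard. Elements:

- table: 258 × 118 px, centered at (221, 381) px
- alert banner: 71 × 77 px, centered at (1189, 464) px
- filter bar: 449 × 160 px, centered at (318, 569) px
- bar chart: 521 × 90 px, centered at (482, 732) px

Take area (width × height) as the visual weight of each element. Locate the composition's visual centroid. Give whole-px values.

Areas → weights: table 258·118 = 30444, alert banner 71·77 = 5467, filter bar 449·160 = 71840, bar chart 521·90 = 46890; Σw = 154641.
Σw·x = 30444·221 + 5467·1189 + 71840·318 + 46890·482 = 58674487, so x̄ = 58674487/154641 ≈ 379.42.
Σw·y = 30444·381 + 5467·464 + 71840·569 + 46890·732 = 89336292, so ȳ = 89336292/154641 ≈ 577.70.

(379, 578)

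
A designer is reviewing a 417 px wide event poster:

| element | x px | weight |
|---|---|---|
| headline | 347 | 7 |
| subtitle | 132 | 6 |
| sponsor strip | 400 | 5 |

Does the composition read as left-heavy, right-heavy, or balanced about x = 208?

right-heavy

Weights sum to 7 + 6 + 5 = 18.
x: (7·347 + 6·132 + 5·400) / 18 = 5221 / 18 ≈ 290.06
290.1 lies right of the midline 208, so the layout is right-heavy.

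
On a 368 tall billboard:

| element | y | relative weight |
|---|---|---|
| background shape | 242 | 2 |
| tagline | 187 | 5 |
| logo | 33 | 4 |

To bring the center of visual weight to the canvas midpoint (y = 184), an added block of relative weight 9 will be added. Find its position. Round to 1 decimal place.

y ≈ 236.6

After adding the added block, total weight = 2 + 5 + 4 + 9 = 20.
y: target moment 20×184 = 3680; current 2·242 + 5·187 + 4·33 = 1551; the added block supplies 2129, so y = 2129/9 ≈ 236.56.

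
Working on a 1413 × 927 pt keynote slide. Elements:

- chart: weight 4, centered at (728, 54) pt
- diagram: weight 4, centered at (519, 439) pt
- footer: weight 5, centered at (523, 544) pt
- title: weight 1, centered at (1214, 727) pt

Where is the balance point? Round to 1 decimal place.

Σw = 4 + 4 + 5 + 1 = 14.
x: (4·728 + 4·519 + 5·523 + 1·1214) / 14 = 8817 / 14 ≈ 629.79
y: (4·54 + 4·439 + 5·544 + 1·727) / 14 = 5419 / 14 ≈ 387.07

(629.8, 387.1)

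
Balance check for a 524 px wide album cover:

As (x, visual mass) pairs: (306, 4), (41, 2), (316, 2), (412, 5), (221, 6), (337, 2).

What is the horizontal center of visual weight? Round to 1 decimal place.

x ≈ 285.6

Weights sum to 4 + 2 + 2 + 5 + 6 + 2 = 21.
x: (4·306 + 2·41 + 2·316 + 5·412 + 6·221 + 2·337) / 21 = 5998 / 21 ≈ 285.62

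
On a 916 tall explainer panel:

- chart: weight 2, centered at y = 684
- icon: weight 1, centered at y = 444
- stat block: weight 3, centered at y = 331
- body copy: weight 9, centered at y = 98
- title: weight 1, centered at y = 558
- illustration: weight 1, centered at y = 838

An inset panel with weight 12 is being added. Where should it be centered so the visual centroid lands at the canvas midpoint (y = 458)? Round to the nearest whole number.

After adding the inset panel, total weight = 2 + 1 + 3 + 9 + 1 + 1 + 12 = 29.
y: target moment 29×458 = 13282; current 2·684 + 1·444 + 3·331 + 9·98 + 1·558 + 1·838 = 5083; the inset panel supplies 8199, so y = 8199/12 ≈ 683.25.

y ≈ 683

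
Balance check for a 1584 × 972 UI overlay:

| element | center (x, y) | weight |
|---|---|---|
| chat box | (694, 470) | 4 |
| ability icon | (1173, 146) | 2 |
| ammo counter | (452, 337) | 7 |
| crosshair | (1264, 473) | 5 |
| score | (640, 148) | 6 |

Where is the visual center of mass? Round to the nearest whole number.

Total weight = 4 + 2 + 7 + 5 + 6 = 24.
x-moment: 4·694 + 2·1173 + 7·452 + 5·1264 + 6·640 = 18446; centroid 18446/24 ≈ 768.58.
y-moment: 4·470 + 2·146 + 7·337 + 5·473 + 6·148 = 7784; centroid 7784/24 ≈ 324.33.

(769, 324)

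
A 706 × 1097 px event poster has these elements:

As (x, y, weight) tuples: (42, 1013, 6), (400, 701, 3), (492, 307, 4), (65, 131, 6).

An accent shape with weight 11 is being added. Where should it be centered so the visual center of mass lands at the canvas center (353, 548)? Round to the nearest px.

(616, 568)

After adding the accent shape, total weight = 6 + 3 + 4 + 6 + 11 = 30.
x: need Σw·x = 30·353 = 10590. Existing = 6·42 + 3·400 + 4·492 + 6·65 = 3810. Remainder 6780 / 11 ≈ 616.36.
y: need Σw·y = 30·548 = 16440. Existing = 6·1013 + 3·701 + 4·307 + 6·131 = 10195. Remainder 6245 / 11 ≈ 567.73.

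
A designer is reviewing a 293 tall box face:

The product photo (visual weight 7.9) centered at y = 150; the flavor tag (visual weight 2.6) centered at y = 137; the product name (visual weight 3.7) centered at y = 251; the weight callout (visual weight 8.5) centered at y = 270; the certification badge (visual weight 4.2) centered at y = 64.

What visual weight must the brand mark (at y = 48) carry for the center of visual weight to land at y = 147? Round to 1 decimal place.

w ≈ 10.9

Existing Σw = 26.9 (7.9 + 2.6 + 3.7 + 8.5 + 4.2); existing moment 7.9·150 + 2.6·137 + 3.7·251 + 8.5·270 + 4.2·64 = 5033.7.
Balance at y = 147 requires (5033.7 + w·48) / (26.9 + w) = 147.
So w = (147·26.9 − 5033.7)/(48 − 147) = -1079.4/-99 ≈ 10.90.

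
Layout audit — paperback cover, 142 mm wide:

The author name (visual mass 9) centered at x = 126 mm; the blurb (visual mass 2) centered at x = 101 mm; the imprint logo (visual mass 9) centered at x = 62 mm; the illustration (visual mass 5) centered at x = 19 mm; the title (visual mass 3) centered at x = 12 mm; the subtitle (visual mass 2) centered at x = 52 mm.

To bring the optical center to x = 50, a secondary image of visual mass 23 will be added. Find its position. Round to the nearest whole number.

x ≈ 23

With the secondary image, Σw becomes 9 + 2 + 9 + 5 + 3 + 2 + 23 = 53.
x: target moment 53×50 = 2650; current 9·126 + 2·101 + 9·62 + 5·19 + 3·12 + 2·52 = 2129; the secondary image supplies 521, so x = 521/23 ≈ 22.65.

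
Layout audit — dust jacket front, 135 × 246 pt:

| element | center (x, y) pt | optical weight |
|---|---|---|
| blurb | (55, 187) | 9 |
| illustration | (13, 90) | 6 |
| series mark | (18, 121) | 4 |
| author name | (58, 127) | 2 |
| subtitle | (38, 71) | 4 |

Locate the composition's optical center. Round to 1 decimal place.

Total weight = 9 + 6 + 4 + 2 + 4 = 25.
x: (9·55 + 6·13 + 4·18 + 2·58 + 4·38) / 25 = 913 / 25 ≈ 36.52
y: (9·187 + 6·90 + 4·121 + 2·127 + 4·71) / 25 = 3245 / 25 ≈ 129.80

(36.5, 129.8)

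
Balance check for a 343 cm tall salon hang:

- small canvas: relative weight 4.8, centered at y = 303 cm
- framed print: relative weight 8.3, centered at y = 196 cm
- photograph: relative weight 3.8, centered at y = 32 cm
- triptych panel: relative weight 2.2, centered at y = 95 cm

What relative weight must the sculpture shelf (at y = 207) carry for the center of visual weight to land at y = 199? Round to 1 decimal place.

Fixed elements: Σw = 4.8 + 8.3 + 3.8 + 2.2 = 19.1, Σw·y = 4.8·303 + 8.3·196 + 3.8·32 + 2.2·95 = 3411.8.
Balance at y = 199 requires (3411.8 + w·207) / (19.1 + w) = 199.
Solving: w = (199·19.1 − 3411.8) / (207 − 199) = 389.1 / 8 ≈ 48.64.

w ≈ 48.6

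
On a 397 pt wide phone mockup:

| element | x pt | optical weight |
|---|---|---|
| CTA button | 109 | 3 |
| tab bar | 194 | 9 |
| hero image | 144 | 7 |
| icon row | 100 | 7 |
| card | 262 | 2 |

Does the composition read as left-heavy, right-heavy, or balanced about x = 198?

Σw = 3 + 9 + 7 + 7 + 2 = 28.
x-moment: 3·109 + 9·194 + 7·144 + 7·100 + 2·262 = 4305; centroid 4305/28 ≈ 153.75.
153.8 vs midline 198 → left-heavy.

left-heavy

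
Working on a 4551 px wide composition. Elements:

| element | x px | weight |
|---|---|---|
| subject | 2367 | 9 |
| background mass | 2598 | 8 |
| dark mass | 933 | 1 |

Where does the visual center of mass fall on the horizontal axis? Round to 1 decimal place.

Weights sum to 9 + 8 + 1 = 18.
x: (9·2367 + 8·2598 + 1·933) / 18 = 43020 / 18 ≈ 2390.00

x ≈ 2390.0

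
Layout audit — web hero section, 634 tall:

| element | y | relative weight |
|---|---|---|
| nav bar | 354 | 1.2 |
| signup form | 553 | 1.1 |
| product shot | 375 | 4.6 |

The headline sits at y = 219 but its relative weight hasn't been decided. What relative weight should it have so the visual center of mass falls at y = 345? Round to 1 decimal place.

w ≈ 3.0

Known weights sum to 1.2 + 1.1 + 4.6 = 6.9; their moment is 1.2·354 + 1.1·553 + 4.6·375 = 2758.1.
Balance at y = 345 requires (2758.1 + w·219) / (6.9 + w) = 345.
Solving: w = (345·6.9 − 2758.1) / (219 − 345) = -377.6 / -126 ≈ 3.00.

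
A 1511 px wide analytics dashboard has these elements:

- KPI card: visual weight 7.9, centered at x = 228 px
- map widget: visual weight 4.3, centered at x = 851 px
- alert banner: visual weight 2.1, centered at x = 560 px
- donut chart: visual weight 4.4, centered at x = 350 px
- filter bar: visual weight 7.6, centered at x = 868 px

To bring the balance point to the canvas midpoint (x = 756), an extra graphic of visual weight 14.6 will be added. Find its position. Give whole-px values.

After adding the extra graphic, total weight = 7.9 + 4.3 + 2.1 + 4.4 + 7.6 + 14.6 = 40.9.
x: target moment 40.9×756 = 30920.4; current 7.9·228 + 4.3·851 + 2.1·560 + 4.4·350 + 7.6·868 = 14773.3; the extra graphic supplies 16147.1, so x = 16147.1/14.6 ≈ 1105.97.

x ≈ 1106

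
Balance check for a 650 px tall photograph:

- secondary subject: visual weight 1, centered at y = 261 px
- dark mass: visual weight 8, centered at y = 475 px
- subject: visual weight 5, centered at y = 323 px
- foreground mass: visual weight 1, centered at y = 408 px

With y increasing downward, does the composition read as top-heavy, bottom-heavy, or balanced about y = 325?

bottom-heavy

Total weight = 1 + 8 + 5 + 1 = 15.
y: (1·261 + 8·475 + 5·323 + 1·408) / 15 = 6084 / 15 ≈ 405.60
Since 405.6 is below (larger y than) 325, the composition reads bottom-heavy.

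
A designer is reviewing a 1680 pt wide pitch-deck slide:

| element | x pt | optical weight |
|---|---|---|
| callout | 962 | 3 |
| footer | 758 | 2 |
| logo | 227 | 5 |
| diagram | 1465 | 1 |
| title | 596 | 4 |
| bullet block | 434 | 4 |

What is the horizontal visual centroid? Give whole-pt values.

x ≈ 585

Total weight = 3 + 2 + 5 + 1 + 4 + 4 = 19.
Σw·x = 3·962 + 2·758 + 5·227 + 1·1465 + 4·596 + 4·434 = 11122, so x̄ = 11122/19 ≈ 585.37.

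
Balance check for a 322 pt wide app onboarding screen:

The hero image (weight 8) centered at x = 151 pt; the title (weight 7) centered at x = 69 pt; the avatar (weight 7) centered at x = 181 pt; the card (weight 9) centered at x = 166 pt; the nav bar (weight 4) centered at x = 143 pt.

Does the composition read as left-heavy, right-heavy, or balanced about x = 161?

Total weight = 8 + 7 + 7 + 9 + 4 = 35.
x: (8·151 + 7·69 + 7·181 + 9·166 + 4·143) / 35 = 5024 / 35 ≈ 143.54
143.5 vs midline 161 → left-heavy.

left-heavy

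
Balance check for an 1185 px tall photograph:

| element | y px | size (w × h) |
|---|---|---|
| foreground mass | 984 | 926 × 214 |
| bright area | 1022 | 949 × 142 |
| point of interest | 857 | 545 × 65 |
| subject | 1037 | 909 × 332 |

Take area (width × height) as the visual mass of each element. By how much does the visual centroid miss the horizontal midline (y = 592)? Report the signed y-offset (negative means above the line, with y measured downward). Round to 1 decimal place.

Taking area as weight: foreground mass 926·214 = 198164, bright area 949·142 = 134758, point of interest 545·65 = 35425, subject 909·332 = 301788. Sum 670135.
Σw·y = 198164·984 + 134758·1022 + 35425·857 + 301788·1037 = 676029433, so ȳ = 676029433/670135 ≈ 1008.80.
Offset from y = 592: 1008.80 − 592 ≈ 416.80.

≈ 416.8 px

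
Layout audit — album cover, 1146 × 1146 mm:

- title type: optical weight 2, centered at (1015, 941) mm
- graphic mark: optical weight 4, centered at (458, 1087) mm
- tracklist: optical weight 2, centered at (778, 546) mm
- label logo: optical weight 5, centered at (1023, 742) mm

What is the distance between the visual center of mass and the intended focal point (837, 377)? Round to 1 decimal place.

≈ 472.4 mm

Σw = 2 + 4 + 2 + 5 = 13.
Σw·x = 2·1015 + 4·458 + 2·778 + 5·1023 = 10533, so x̄ = 10533/13 ≈ 810.23.
Σw·y = 2·941 + 4·1087 + 2·546 + 5·742 = 11032, so ȳ = 11032/13 ≈ 848.62.
From (837, 377): dx = -26.77, dy = 471.62, so the distance is √(dx²+dy²) ≈ 472.37.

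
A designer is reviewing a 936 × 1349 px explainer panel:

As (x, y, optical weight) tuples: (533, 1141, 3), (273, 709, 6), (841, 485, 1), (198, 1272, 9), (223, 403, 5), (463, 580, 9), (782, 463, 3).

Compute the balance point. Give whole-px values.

Weights sum to 3 + 6 + 1 + 9 + 5 + 9 + 3 = 36.
x: moment 13488 / weight 36 ≈ 374.67
y: moment 28234 / weight 36 ≈ 784.28

(375, 784)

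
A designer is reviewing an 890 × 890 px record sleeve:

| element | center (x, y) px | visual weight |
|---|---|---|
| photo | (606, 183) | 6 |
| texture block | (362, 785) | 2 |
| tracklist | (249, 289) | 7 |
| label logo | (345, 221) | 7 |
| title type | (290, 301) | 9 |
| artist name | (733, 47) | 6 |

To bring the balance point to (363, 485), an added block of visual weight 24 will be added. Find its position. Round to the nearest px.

After adding the added block, total weight = 6 + 2 + 7 + 7 + 9 + 6 + 24 = 61.
x: target moment 61×363 = 22143; current 6·606 + 2·362 + 7·249 + 7·345 + 9·290 + 6·733 = 15526; the added block supplies 6617, so x = 6617/24 ≈ 275.71.
y: target moment 61×485 = 29585; current 6·183 + 2·785 + 7·289 + 7·221 + 9·301 + 6·47 = 9229; the added block supplies 20356, so y = 20356/24 ≈ 848.17.

(276, 848)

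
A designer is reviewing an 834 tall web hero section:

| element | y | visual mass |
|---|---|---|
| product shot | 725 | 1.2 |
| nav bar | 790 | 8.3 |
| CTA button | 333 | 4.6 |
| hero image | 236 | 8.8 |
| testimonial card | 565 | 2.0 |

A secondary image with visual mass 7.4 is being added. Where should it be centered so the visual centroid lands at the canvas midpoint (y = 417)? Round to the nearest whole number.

y ≈ 176

New total weight: (1.2 + 8.3 + 4.6 + 8.8 + 2.0) + 7.4 = 32.3.
y: need Σw·y = 32.3·417 = 13469.1. Existing = 1.2·725 + 8.3·790 + 4.6·333 + 8.8·236 + 2.0·565 = 12165.6. Remainder 1303.5 / 7.4 ≈ 176.15.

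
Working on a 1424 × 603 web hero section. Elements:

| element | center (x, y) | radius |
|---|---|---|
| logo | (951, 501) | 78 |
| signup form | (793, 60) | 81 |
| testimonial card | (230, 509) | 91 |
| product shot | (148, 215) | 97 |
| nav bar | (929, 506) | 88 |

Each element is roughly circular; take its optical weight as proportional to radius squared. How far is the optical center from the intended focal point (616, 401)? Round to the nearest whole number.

r² weights: logo 78² = 6084, signup form 81² = 6561, testimonial card 91² = 8281, product shot 97² = 9409, nav bar 88² = 7744. Total = 38079.
x: (6084·951 + 6561·793 + 8281·230 + 9409·148 + 7744·929) / 38079 = 21480095 / 38079 ≈ 564.09
y: (6084·501 + 6561·60 + 8281·509 + 9409·215 + 7744·506) / 38079 = 13598172 / 38079 ≈ 357.10
Offset from (616, 401): Δx ≈ -51.91, Δy ≈ -43.90; distance = √(Δx² + Δy²) ≈ 67.98.

≈ 68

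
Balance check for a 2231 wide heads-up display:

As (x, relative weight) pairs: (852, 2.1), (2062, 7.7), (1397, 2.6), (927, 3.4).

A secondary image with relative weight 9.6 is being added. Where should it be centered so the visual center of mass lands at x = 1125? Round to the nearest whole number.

x ≈ 430

After adding the secondary image, total weight = 2.1 + 7.7 + 2.6 + 3.4 + 9.6 = 25.4.
Along x: (24450.6 + 9.6·x) / 25.4 = 1125 (existing moment 2.1·852 + 7.7·2062 + 2.6·1397 + 3.4·927 = 24450.6) ⇒ x = (28575.0 − 24450.6) / 9.6 ≈ 429.63.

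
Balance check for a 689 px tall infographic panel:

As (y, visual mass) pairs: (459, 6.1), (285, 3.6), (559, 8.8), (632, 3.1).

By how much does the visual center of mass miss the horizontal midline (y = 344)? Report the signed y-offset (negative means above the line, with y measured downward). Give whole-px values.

≈ 152 px

Σw = 6.1 + 3.6 + 8.8 + 3.1 = 21.6.
y: (6.1·459 + 3.6·285 + 8.8·559 + 3.1·632) / 21.6 = 10704.3 / 21.6 ≈ 495.57
Offset from y = 344: 495.57 − 344 ≈ 151.57.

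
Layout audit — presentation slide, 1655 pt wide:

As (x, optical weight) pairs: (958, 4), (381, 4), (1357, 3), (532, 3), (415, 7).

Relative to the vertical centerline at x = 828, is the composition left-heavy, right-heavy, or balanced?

left-heavy

Weights sum to 4 + 4 + 3 + 3 + 7 = 21.
x-moment: 4·958 + 4·381 + 3·1357 + 3·532 + 7·415 = 13928; centroid 13928/21 ≈ 663.24.
663.2 vs midline 828 → left-heavy.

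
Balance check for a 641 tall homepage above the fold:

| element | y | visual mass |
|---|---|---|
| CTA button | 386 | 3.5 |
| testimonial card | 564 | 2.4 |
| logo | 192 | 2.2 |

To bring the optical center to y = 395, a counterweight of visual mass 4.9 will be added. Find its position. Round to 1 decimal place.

y ≈ 409.8

New total weight: (3.5 + 2.4 + 2.2) + 4.9 = 13.0.
y: target moment 13.0×395 = 5135.0; current 3.5·386 + 2.4·564 + 2.2·192 = 3127.0; the counterweight supplies 2008.0, so y = 2008.0/4.9 ≈ 409.80.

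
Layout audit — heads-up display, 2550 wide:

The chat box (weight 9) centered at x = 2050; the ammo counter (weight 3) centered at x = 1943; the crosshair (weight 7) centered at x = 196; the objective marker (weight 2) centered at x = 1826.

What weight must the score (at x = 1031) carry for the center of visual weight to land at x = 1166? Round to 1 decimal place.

Fixed elements: Σw = 9 + 3 + 7 + 2 = 21, Σw·x = 9·2050 + 3·1943 + 7·196 + 2·1826 = 29303.
For the centroid to hit 1166: (29303 + w·1031) / (21 + w) = 1166.
Rearranging, w·(1031 − 1166) = 1166·21 − 29303 = -4817, so w ≈ -4817/-135 = 35.68.

w ≈ 35.7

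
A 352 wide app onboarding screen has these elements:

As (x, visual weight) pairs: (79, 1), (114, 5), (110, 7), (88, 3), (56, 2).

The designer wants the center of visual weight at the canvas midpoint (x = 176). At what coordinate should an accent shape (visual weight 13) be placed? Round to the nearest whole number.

x ≈ 282

With the accent shape, Σw becomes 1 + 5 + 7 + 3 + 2 + 13 = 31.
x: need Σw·x = 31·176 = 5456. Existing = 1·79 + 5·114 + 7·110 + 3·88 + 2·56 = 1795. Remainder 3661 / 13 ≈ 281.62.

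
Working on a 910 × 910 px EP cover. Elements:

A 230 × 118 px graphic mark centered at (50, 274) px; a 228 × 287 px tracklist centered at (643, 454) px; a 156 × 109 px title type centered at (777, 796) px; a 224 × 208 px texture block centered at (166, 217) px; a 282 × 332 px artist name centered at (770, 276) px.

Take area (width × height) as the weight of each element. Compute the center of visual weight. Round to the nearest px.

(546, 347)

Areas: graphic mark 230·118 = 27140, tracklist 228·287 = 65436, title type 156·109 = 17004, texture block 224·208 = 46592, artist name 282·332 = 93624. Total weight = 249796.
x: (27140·50 + 65436·643 + 17004·777 + 46592·166 + 93624·770) / 249796 = 136469208 / 249796 ≈ 546.32
y: (27140·274 + 65436·454 + 17004·796 + 46592·217 + 93624·276) / 249796 = 86630176 / 249796 ≈ 346.80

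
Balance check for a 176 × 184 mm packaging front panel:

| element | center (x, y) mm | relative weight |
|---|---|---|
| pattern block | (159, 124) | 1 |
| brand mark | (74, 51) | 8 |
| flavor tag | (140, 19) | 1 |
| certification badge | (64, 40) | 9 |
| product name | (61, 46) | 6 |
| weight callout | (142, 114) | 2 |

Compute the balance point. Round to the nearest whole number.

(78, 52)

Weights sum to 1 + 8 + 1 + 9 + 6 + 2 = 27.
x: moment 2117 / weight 27 ≈ 78.41
Σw·y = 1415; ȳ = 1415/27 ≈ 52.41.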